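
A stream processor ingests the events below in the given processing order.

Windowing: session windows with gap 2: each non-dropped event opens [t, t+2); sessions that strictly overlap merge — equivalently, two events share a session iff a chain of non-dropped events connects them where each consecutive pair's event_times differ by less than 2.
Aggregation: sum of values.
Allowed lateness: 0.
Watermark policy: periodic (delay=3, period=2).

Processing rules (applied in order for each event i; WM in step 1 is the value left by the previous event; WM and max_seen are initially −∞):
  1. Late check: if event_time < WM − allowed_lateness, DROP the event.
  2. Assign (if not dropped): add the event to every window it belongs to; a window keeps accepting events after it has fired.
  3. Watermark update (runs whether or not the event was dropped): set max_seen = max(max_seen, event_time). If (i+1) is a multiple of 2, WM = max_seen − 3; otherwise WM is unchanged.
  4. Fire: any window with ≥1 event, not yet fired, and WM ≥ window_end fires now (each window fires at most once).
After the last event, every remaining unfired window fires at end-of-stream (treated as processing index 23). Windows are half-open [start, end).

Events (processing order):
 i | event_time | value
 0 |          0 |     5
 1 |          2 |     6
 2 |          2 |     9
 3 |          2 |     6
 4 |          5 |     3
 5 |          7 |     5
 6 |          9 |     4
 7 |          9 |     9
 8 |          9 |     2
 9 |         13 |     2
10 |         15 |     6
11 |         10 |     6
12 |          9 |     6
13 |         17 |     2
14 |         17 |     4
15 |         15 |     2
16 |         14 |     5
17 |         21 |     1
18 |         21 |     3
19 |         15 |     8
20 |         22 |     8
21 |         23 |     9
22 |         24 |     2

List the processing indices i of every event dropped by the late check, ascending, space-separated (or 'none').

i=0 t=0 v=5: → [0,2); WM=−∞
i=1 t=2 v=6: → [2,4); WM=-1
i=2 t=2 v=9: → [2,4); WM=-1
i=3 t=2 v=6: → [2,4); WM=-1
i=4 t=5 v=3: → [5,7); WM=-1
i=5 t=7 v=5: → [7,9); WM=4
i=6 t=9 v=4: → [9,11); WM=4
i=7 t=9 v=9: → [9,11); WM=6
i=8 t=9 v=2: → [9,11); WM=6
i=9 t=13 v=2: → [13,15); WM=10
i=10 t=15 v=6: → [15,17); WM=10
i=11 t=10 v=6: → [9,12); WM=12
i=12 t=9 v=6: DROP (t<12-0); WM=12
i=13 t=17 v=2: → [17,19); WM=14
i=14 t=17 v=4: → [17,19); WM=14
i=15 t=15 v=2: → [15,17); WM=14
i=16 t=14 v=5: → [13,17); WM=14
i=17 t=21 v=1: → [21,23); WM=18
i=18 t=21 v=3: → [21,23); WM=18
i=19 t=15 v=8: DROP (t<18-0); WM=18
i=20 t=22 v=8: → [21,24); WM=18
i=21 t=23 v=9: → [21,25); WM=20
i=22 t=24 v=2: → [21,26); WM=20

12 19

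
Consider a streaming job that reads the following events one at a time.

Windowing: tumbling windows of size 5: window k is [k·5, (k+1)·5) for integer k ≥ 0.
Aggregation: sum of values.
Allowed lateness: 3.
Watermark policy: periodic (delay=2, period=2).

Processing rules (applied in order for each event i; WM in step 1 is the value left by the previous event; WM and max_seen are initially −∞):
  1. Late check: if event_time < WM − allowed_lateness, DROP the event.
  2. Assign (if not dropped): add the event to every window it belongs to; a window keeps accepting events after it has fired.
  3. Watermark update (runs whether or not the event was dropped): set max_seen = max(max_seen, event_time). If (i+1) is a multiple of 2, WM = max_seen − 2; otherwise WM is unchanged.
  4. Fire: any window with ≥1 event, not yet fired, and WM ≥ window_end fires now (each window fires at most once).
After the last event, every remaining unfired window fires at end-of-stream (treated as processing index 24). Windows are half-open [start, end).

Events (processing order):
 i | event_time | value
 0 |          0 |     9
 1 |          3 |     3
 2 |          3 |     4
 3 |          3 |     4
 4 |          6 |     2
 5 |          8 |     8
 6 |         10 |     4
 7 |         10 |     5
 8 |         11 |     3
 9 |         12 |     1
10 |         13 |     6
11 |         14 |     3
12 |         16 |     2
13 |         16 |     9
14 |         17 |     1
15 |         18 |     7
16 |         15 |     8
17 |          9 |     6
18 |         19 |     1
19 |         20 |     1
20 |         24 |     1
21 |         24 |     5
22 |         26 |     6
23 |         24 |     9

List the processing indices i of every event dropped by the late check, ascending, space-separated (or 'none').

i=0 t=0 v=9: → [0,5); WM=−∞
i=1 t=3 v=3: → [0,5); WM=1
i=2 t=3 v=4: → [0,5); WM=1
i=3 t=3 v=4: → [0,5); WM=1
i=4 t=6 v=2: → [5,10); WM=1
i=5 t=8 v=8: → [5,10); WM=6; [0,5) fires=20
i=6 t=10 v=4: → [10,15); WM=6
i=7 t=10 v=5: → [10,15); WM=8
i=8 t=11 v=3: → [10,15); WM=8
i=9 t=12 v=1: → [10,15); WM=10; [5,10) fires=10
i=10 t=13 v=6: → [10,15); WM=10
i=11 t=14 v=3: → [10,15); WM=12
i=12 t=16 v=2: → [15,20); WM=12
i=13 t=16 v=9: → [15,20); WM=14
i=14 t=17 v=1: → [15,20); WM=14
i=15 t=18 v=7: → [15,20); WM=16; [10,15) fires=22
i=16 t=15 v=8: → [15,20); WM=16
i=17 t=9 v=6: DROP (t<16-3); WM=16
i=18 t=19 v=1: → [15,20); WM=16
i=19 t=20 v=1: → [20,25); WM=18
i=20 t=24 v=1: → [20,25); WM=18
i=21 t=24 v=5: → [20,25); WM=22; [15,20) fires=28
i=22 t=26 v=6: → [25,30); WM=22
i=23 t=24 v=9: → [20,25); WM=24

17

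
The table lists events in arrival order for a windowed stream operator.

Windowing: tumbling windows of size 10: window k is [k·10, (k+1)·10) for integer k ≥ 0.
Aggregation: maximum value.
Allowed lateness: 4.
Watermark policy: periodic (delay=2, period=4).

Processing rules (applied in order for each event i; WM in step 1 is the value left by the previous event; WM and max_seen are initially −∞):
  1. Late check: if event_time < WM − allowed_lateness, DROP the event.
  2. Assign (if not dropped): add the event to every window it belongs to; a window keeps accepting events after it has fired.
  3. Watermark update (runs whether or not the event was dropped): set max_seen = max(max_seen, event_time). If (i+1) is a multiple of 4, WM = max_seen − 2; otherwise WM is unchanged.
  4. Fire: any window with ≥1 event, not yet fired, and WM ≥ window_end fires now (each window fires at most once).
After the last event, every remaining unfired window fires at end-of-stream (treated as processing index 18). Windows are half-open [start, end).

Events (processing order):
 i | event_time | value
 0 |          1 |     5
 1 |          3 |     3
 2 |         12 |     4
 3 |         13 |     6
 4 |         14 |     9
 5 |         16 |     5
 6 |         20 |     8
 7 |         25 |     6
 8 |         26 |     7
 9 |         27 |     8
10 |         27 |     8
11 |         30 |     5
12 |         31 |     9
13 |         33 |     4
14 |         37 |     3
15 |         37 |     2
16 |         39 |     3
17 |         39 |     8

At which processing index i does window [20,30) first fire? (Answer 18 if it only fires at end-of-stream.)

i=0 t=1 v=5: → [0,10); WM=−∞
i=1 t=3 v=3: → [0,10); WM=−∞
i=2 t=12 v=4: → [10,20); WM=−∞
i=3 t=13 v=6: → [10,20); WM=11; [0,10) fires=5
i=4 t=14 v=9: → [10,20); WM=11
i=5 t=16 v=5: → [10,20); WM=11
i=6 t=20 v=8: → [20,30); WM=11
i=7 t=25 v=6: → [20,30); WM=23; [10,20) fires=9
i=8 t=26 v=7: → [20,30); WM=23
i=9 t=27 v=8: → [20,30); WM=23
i=10 t=27 v=8: → [20,30); WM=23
i=11 t=30 v=5: → [30,40); WM=28
i=12 t=31 v=9: → [30,40); WM=28
i=13 t=33 v=4: → [30,40); WM=28
i=14 t=37 v=3: → [30,40); WM=28
i=15 t=37 v=2: → [30,40); WM=35; [20,30) fires=8
i=16 t=39 v=3: → [30,40); WM=35
i=17 t=39 v=8: → [30,40); WM=35

15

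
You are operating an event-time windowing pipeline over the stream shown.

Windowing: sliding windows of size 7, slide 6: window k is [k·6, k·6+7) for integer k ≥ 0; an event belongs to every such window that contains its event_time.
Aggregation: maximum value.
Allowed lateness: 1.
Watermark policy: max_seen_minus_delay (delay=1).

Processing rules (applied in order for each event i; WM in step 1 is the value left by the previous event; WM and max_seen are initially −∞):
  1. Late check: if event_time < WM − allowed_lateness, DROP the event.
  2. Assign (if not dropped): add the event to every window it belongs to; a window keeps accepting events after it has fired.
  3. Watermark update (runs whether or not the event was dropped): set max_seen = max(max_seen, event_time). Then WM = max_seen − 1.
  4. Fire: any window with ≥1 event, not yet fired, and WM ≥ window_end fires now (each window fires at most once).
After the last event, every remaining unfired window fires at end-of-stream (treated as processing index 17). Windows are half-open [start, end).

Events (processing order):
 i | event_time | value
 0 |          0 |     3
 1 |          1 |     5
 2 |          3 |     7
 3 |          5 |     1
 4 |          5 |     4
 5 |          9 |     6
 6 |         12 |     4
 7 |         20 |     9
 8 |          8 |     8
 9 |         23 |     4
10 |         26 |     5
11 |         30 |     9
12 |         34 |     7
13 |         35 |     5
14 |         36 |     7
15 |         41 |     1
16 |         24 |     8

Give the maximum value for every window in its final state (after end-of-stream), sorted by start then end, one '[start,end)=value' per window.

[0,7)=7 [6,13)=6 [12,19)=4 [18,25)=9 [24,31)=9 [30,37)=9 [36,43)=7

i=0 t=0 v=3: → [0,7); WM=-1
i=1 t=1 v=5: → [0,7); WM=0
i=2 t=3 v=7: → [0,7); WM=2
i=3 t=5 v=1: → [0,7); WM=4
i=4 t=5 v=4: → [0,7); WM=4
i=5 t=9 v=6: → [6,13); WM=8; [0,7) fires=7
i=6 t=12 v=4: → [12,19),[6,13); WM=11
i=7 t=20 v=9: → [18,25); WM=19; [6,13) fires=6 [12,19) fires=4
i=8 t=8 v=8: DROP (t<19-1); WM=19
i=9 t=23 v=4: → [18,25); WM=22
i=10 t=26 v=5: → [24,31); WM=25; [18,25) fires=9
i=11 t=30 v=9: → [30,37),[24,31); WM=29
i=12 t=34 v=7: → [30,37); WM=33; [24,31) fires=9
i=13 t=35 v=5: → [30,37); WM=34
i=14 t=36 v=7: → [36,43),[30,37); WM=35
i=15 t=41 v=1: → [36,43); WM=40; [30,37) fires=9
i=16 t=24 v=8: DROP (t<40-1); WM=40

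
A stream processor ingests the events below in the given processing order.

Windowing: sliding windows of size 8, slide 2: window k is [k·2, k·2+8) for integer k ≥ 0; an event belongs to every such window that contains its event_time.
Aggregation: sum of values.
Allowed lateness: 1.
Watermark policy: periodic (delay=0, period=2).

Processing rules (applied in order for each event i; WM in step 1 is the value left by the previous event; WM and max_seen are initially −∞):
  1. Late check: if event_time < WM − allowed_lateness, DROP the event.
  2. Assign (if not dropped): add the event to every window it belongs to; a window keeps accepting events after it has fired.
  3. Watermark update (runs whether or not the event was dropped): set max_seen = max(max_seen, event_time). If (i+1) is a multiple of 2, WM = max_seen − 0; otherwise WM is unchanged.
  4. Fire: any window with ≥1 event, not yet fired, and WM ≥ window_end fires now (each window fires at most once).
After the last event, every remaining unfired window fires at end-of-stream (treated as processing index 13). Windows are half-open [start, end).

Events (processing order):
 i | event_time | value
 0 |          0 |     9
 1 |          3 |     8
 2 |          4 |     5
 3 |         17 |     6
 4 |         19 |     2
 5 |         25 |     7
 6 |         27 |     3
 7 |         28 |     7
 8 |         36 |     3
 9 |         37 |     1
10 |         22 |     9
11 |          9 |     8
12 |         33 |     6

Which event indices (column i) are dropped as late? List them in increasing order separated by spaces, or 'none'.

i=0 t=0 v=9: → [0,8); WM=−∞
i=1 t=3 v=8: → [2,10),[0,8); WM=3
i=2 t=4 v=5: → [4,12),[2,10),[0,8); WM=3
i=3 t=17 v=6: → [16,24),[14,22),[12,20),[10,18); WM=17; [0,8) fires=22 [2,10) fires=13 [4,12) fires=5
i=4 t=19 v=2: → [18,26),[16,24),[14,22),[12,20); WM=17
i=5 t=25 v=7: → [24,32),[22,30),[20,28),[18,26); WM=25; [10,18) fires=6 [12,20) fires=8 [14,22) fires=8 [16,24) fires=8
i=6 t=27 v=3: → [26,34),[24,32),[22,30),[20,28); WM=25
i=7 t=28 v=7: → [28,36),[26,34),[24,32),[22,30); WM=28; [18,26) fires=9 [20,28) fires=10
i=8 t=36 v=3: → [36,44),[34,42),[32,40),[30,38); WM=28
i=9 t=37 v=1: → [36,44),[34,42),[32,40),[30,38); WM=37; [22,30) fires=17 [24,32) fires=17 [26,34) fires=10 [28,36) fires=7
i=10 t=22 v=9: DROP (t<37-1); WM=37
i=11 t=9 v=8: DROP (t<37-1); WM=37
i=12 t=33 v=6: DROP (t<37-1); WM=37

10 11 12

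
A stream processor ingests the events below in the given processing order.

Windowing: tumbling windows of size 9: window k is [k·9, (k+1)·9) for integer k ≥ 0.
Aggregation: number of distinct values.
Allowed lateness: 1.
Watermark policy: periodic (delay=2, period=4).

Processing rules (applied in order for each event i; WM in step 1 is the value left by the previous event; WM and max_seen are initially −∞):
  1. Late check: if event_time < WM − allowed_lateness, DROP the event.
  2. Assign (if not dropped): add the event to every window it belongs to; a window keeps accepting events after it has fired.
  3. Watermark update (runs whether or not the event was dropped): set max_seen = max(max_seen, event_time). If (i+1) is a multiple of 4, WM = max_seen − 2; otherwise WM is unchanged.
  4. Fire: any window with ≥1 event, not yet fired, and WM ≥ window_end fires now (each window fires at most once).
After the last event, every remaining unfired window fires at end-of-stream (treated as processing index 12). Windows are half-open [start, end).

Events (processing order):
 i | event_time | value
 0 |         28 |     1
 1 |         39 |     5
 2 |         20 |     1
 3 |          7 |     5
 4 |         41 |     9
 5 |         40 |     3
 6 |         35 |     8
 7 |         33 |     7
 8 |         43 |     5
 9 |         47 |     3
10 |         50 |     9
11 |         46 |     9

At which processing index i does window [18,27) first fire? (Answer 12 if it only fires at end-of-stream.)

i=0 t=28 v=1: → [27,36); WM=−∞
i=1 t=39 v=5: → [36,45); WM=−∞
i=2 t=20 v=1: → [18,27); WM=−∞
i=3 t=7 v=5: → [0,9); WM=37; [0,9) fires=1 [18,27) fires=1 [27,36) fires=1
i=4 t=41 v=9: → [36,45); WM=37
i=5 t=40 v=3: → [36,45); WM=37
i=6 t=35 v=8: DROP (t<37-1); WM=37
i=7 t=33 v=7: DROP (t<37-1); WM=39
i=8 t=43 v=5: → [36,45); WM=39
i=9 t=47 v=3: → [45,54); WM=39
i=10 t=50 v=9: → [45,54); WM=39
i=11 t=46 v=9: → [45,54); WM=48; [36,45) fires=3

3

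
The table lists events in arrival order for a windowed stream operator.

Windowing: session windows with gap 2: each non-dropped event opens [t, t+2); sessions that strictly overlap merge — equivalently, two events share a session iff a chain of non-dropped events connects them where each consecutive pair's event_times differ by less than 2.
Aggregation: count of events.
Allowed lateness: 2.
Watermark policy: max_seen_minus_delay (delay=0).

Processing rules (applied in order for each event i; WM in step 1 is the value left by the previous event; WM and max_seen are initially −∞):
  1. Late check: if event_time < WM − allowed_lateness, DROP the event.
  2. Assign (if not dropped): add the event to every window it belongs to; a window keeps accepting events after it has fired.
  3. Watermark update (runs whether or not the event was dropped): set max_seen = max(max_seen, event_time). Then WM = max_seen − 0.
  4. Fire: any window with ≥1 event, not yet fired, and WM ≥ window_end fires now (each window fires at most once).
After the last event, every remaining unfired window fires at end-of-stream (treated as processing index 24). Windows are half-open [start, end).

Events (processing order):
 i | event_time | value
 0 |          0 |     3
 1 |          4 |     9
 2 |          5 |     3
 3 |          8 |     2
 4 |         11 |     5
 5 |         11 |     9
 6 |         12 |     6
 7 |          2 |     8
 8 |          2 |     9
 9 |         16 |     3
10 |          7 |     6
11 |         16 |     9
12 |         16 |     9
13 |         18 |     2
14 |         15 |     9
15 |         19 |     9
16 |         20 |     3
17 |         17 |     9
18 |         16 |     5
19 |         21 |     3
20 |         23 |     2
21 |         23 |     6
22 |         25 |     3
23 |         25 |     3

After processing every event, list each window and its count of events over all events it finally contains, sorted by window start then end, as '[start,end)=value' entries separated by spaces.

i=0 t=0 v=3: → [0,2); WM=0
i=1 t=4 v=9: → [4,6); WM=4
i=2 t=5 v=3: → [4,7); WM=5
i=3 t=8 v=2: → [8,10); WM=8
i=4 t=11 v=5: → [11,13); WM=11
i=5 t=11 v=9: → [11,13); WM=11
i=6 t=12 v=6: → [11,14); WM=12
i=7 t=2 v=8: DROP (t<12-2); WM=12
i=8 t=2 v=9: DROP (t<12-2); WM=12
i=9 t=16 v=3: → [16,18); WM=16
i=10 t=7 v=6: DROP (t<16-2); WM=16
i=11 t=16 v=9: → [16,18); WM=16
i=12 t=16 v=9: → [16,18); WM=16
i=13 t=18 v=2: → [18,20); WM=18
i=14 t=15 v=9: DROP (t<18-2); WM=18
i=15 t=19 v=9: → [18,21); WM=19
i=16 t=20 v=3: → [18,22); WM=20
i=17 t=17 v=9: DROP (t<20-2); WM=20
i=18 t=16 v=5: DROP (t<20-2); WM=20
i=19 t=21 v=3: → [18,23); WM=21
i=20 t=23 v=2: → [23,25); WM=23
i=21 t=23 v=6: → [23,25); WM=23
i=22 t=25 v=3: → [25,27); WM=25
i=23 t=25 v=3: → [25,27); WM=25

[0,2)=1 [4,7)=2 [8,10)=1 [11,14)=3 [16,18)=3 [18,23)=4 [23,25)=2 [25,27)=2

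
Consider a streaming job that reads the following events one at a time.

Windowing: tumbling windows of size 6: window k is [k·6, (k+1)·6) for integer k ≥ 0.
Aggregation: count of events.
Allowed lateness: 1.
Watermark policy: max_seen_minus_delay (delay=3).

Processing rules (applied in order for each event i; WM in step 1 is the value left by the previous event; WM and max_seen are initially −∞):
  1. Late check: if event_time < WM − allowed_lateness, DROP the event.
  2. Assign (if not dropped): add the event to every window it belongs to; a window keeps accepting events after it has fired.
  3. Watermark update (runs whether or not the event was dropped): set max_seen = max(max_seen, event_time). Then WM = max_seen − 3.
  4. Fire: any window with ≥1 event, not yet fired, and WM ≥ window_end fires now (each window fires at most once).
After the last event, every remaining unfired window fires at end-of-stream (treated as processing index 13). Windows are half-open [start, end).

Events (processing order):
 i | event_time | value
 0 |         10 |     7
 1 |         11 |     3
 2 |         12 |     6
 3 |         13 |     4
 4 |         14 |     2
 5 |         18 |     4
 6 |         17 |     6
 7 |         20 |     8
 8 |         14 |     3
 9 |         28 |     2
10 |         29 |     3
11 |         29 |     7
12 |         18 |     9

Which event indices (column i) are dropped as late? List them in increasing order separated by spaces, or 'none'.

8 12

i=0 t=10 v=7: → [6,12); WM=7
i=1 t=11 v=3: → [6,12); WM=8
i=2 t=12 v=6: → [12,18); WM=9
i=3 t=13 v=4: → [12,18); WM=10
i=4 t=14 v=2: → [12,18); WM=11
i=5 t=18 v=4: → [18,24); WM=15; [6,12) fires=2
i=6 t=17 v=6: → [12,18); WM=15
i=7 t=20 v=8: → [18,24); WM=17
i=8 t=14 v=3: DROP (t<17-1); WM=17
i=9 t=28 v=2: → [24,30); WM=25; [12,18) fires=4 [18,24) fires=2
i=10 t=29 v=3: → [24,30); WM=26
i=11 t=29 v=7: → [24,30); WM=26
i=12 t=18 v=9: DROP (t<26-1); WM=26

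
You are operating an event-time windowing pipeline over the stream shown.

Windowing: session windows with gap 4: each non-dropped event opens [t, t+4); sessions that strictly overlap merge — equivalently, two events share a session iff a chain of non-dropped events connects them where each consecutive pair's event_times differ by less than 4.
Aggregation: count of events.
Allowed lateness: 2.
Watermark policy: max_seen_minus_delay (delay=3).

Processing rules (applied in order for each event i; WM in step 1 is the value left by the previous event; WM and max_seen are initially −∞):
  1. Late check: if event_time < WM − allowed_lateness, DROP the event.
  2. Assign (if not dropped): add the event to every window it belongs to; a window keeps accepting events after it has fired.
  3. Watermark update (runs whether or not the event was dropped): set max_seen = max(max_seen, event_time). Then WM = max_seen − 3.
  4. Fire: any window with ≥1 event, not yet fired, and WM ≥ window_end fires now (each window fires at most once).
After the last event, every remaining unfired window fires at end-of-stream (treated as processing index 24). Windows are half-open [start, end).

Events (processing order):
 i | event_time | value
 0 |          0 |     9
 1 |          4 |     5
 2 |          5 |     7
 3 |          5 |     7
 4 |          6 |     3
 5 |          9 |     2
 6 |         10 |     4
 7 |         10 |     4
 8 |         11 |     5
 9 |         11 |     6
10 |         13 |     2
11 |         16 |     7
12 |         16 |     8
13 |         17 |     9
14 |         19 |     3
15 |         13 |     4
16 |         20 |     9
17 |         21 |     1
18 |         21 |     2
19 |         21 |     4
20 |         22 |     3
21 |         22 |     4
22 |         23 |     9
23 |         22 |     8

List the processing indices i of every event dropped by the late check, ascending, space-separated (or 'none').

15

i=0 t=0 v=9: → [0,4); WM=-3
i=1 t=4 v=5: → [4,8); WM=1
i=2 t=5 v=7: → [4,9); WM=2
i=3 t=5 v=7: → [4,9); WM=2
i=4 t=6 v=3: → [4,10); WM=3
i=5 t=9 v=2: → [4,13); WM=6
i=6 t=10 v=4: → [4,14); WM=7
i=7 t=10 v=4: → [4,14); WM=7
i=8 t=11 v=5: → [4,15); WM=8
i=9 t=11 v=6: → [4,15); WM=8
i=10 t=13 v=2: → [4,17); WM=10
i=11 t=16 v=7: → [4,20); WM=13
i=12 t=16 v=8: → [4,20); WM=13
i=13 t=17 v=9: → [4,21); WM=14
i=14 t=19 v=3: → [4,23); WM=16
i=15 t=13 v=4: DROP (t<16-2); WM=16
i=16 t=20 v=9: → [4,24); WM=17
i=17 t=21 v=1: → [4,25); WM=18
i=18 t=21 v=2: → [4,25); WM=18
i=19 t=21 v=4: → [4,25); WM=18
i=20 t=22 v=3: → [4,26); WM=19
i=21 t=22 v=4: → [4,26); WM=19
i=22 t=23 v=9: → [4,27); WM=20
i=23 t=22 v=8: → [4,27); WM=20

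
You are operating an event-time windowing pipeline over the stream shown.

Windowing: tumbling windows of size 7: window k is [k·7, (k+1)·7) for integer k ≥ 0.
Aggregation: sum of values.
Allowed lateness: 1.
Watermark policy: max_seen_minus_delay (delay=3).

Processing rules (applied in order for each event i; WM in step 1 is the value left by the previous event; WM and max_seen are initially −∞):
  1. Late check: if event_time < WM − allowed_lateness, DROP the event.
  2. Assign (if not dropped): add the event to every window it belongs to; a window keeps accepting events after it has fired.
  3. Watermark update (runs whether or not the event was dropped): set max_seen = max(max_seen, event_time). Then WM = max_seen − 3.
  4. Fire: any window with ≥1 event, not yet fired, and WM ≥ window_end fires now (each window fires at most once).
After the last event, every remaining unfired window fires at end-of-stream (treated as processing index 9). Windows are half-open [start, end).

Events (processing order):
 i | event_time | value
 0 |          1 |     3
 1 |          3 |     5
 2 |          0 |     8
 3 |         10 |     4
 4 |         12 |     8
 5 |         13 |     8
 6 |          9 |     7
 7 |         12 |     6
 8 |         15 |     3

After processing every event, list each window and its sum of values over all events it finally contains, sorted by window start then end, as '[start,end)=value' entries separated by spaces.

i=0 t=1 v=3: → [0,7); WM=-2
i=1 t=3 v=5: → [0,7); WM=0
i=2 t=0 v=8: → [0,7); WM=0
i=3 t=10 v=4: → [7,14); WM=7; [0,7) fires=16
i=4 t=12 v=8: → [7,14); WM=9
i=5 t=13 v=8: → [7,14); WM=10
i=6 t=9 v=7: → [7,14); WM=10
i=7 t=12 v=6: → [7,14); WM=10
i=8 t=15 v=3: → [14,21); WM=12

[0,7)=16 [7,14)=33 [14,21)=3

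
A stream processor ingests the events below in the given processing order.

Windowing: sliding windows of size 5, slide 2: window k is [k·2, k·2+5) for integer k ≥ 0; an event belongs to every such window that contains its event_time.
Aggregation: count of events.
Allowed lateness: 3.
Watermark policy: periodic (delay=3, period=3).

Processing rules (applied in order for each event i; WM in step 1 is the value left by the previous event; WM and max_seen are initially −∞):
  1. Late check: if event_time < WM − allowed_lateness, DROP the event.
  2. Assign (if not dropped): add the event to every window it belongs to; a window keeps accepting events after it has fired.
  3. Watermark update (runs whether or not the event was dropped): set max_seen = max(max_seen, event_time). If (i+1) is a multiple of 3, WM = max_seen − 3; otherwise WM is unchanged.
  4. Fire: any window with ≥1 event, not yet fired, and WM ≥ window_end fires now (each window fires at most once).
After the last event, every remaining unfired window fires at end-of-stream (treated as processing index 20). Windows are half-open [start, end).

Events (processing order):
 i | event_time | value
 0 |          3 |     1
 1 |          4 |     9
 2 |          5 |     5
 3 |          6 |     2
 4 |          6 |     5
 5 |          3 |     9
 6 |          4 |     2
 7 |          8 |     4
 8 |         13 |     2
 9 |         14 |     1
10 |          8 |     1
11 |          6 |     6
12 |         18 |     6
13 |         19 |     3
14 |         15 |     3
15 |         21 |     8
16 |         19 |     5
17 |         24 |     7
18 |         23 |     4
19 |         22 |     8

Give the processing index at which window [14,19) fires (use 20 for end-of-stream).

i=0 t=3 v=1: → [2,7),[0,5); WM=−∞
i=1 t=4 v=9: → [4,9),[2,7),[0,5); WM=−∞
i=2 t=5 v=5: → [4,9),[2,7); WM=2
i=3 t=6 v=2: → [6,11),[4,9),[2,7); WM=2
i=4 t=6 v=5: → [6,11),[4,9),[2,7); WM=2
i=5 t=3 v=9: → [2,7),[0,5); WM=3
i=6 t=4 v=2: → [4,9),[2,7),[0,5); WM=3
i=7 t=8 v=4: → [8,13),[6,11),[4,9); WM=3
i=8 t=13 v=2: → [12,17),[10,15); WM=10; [0,5) fires=4 [2,7) fires=7 [4,9) fires=6
i=9 t=14 v=1: → [14,19),[12,17),[10,15); WM=10
i=10 t=8 v=1: → [8,13),[6,11),[4,9); WM=10
i=11 t=6 v=6: DROP (t<10-3); WM=11; [6,11) fires=4
i=12 t=18 v=6: → [18,23),[16,21),[14,19); WM=11
i=13 t=19 v=3: → [18,23),[16,21); WM=11
i=14 t=15 v=3: → [14,19),[12,17); WM=16; [8,13) fires=2 [10,15) fires=2
i=15 t=21 v=8: → [20,25),[18,23); WM=16
i=16 t=19 v=5: → [18,23),[16,21); WM=16
i=17 t=24 v=7: → [24,29),[22,27),[20,25); WM=21; [12,17) fires=3 [14,19) fires=3 [16,21) fires=3
i=18 t=23 v=4: → [22,27),[20,25); WM=21
i=19 t=22 v=8: → [22,27),[20,25),[18,23); WM=21

17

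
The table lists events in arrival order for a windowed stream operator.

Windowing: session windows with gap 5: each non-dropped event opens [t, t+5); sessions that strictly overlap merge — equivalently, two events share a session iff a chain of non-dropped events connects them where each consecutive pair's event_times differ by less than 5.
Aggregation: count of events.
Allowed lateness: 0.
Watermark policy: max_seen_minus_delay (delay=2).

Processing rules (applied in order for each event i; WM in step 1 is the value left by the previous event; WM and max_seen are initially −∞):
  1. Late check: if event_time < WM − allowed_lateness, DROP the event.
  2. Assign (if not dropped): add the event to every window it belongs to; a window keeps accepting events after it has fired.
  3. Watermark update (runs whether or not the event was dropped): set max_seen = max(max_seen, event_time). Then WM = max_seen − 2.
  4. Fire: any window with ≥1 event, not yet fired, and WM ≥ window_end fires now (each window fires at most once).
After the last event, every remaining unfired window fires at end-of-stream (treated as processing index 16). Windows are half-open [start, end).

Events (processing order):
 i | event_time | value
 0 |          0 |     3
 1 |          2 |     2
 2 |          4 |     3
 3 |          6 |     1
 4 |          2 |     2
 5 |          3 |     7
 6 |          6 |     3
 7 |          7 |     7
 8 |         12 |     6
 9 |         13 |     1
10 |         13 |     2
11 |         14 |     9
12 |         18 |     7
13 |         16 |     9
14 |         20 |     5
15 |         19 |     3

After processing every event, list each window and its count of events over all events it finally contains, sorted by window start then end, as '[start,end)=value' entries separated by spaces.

i=0 t=0 v=3: → [0,5); WM=-2
i=1 t=2 v=2: → [0,7); WM=0
i=2 t=4 v=3: → [0,9); WM=2
i=3 t=6 v=1: → [0,11); WM=4
i=4 t=2 v=2: DROP (t<4-0); WM=4
i=5 t=3 v=7: DROP (t<4-0); WM=4
i=6 t=6 v=3: → [0,11); WM=4
i=7 t=7 v=7: → [0,12); WM=5
i=8 t=12 v=6: → [12,17); WM=10
i=9 t=13 v=1: → [12,18); WM=11
i=10 t=13 v=2: → [12,18); WM=11
i=11 t=14 v=9: → [12,19); WM=12
i=12 t=18 v=7: → [12,23); WM=16
i=13 t=16 v=9: → [12,23); WM=16
i=14 t=20 v=5: → [12,25); WM=18
i=15 t=19 v=3: → [12,25); WM=18

[0,12)=6 [12,25)=8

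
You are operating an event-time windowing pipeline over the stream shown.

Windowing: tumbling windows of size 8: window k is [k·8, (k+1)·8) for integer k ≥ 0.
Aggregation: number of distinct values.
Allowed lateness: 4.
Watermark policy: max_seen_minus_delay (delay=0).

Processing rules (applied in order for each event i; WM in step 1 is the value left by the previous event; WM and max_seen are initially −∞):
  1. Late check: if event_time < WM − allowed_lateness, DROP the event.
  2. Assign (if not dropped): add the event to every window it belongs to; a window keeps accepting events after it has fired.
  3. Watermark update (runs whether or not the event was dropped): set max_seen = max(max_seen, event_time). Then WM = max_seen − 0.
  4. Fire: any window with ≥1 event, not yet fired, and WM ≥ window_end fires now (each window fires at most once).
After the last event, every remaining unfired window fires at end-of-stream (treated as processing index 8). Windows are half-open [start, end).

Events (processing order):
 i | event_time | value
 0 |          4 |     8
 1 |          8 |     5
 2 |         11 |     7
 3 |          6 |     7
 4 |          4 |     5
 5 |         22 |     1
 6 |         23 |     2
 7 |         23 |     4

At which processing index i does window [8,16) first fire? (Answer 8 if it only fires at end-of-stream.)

i=0 t=4 v=8: → [0,8); WM=4
i=1 t=8 v=5: → [8,16); WM=8; [0,8) fires=1
i=2 t=11 v=7: → [8,16); WM=11
i=3 t=6 v=7: DROP (t<11-4); WM=11
i=4 t=4 v=5: DROP (t<11-4); WM=11
i=5 t=22 v=1: → [16,24); WM=22; [8,16) fires=2
i=6 t=23 v=2: → [16,24); WM=23
i=7 t=23 v=4: → [16,24); WM=23

5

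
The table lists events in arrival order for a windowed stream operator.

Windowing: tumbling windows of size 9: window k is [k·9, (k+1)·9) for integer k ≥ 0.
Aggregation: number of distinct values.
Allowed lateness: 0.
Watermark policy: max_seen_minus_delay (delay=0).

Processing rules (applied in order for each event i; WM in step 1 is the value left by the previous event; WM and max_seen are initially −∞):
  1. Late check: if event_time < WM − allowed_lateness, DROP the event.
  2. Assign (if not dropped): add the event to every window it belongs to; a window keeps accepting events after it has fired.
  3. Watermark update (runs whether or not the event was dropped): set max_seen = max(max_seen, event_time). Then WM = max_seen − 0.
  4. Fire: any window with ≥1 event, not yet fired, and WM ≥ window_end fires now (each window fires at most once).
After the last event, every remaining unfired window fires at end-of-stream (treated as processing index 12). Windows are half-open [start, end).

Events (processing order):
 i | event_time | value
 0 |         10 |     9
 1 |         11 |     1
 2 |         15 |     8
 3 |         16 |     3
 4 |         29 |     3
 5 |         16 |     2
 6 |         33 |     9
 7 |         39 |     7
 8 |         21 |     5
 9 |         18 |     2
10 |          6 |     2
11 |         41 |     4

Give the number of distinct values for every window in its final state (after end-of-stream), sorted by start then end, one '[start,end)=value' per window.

[9,18)=4 [27,36)=2 [36,45)=2

i=0 t=10 v=9: → [9,18); WM=10
i=1 t=11 v=1: → [9,18); WM=11
i=2 t=15 v=8: → [9,18); WM=15
i=3 t=16 v=3: → [9,18); WM=16
i=4 t=29 v=3: → [27,36); WM=29; [9,18) fires=4
i=5 t=16 v=2: DROP (t<29-0); WM=29
i=6 t=33 v=9: → [27,36); WM=33
i=7 t=39 v=7: → [36,45); WM=39; [27,36) fires=2
i=8 t=21 v=5: DROP (t<39-0); WM=39
i=9 t=18 v=2: DROP (t<39-0); WM=39
i=10 t=6 v=2: DROP (t<39-0); WM=39
i=11 t=41 v=4: → [36,45); WM=41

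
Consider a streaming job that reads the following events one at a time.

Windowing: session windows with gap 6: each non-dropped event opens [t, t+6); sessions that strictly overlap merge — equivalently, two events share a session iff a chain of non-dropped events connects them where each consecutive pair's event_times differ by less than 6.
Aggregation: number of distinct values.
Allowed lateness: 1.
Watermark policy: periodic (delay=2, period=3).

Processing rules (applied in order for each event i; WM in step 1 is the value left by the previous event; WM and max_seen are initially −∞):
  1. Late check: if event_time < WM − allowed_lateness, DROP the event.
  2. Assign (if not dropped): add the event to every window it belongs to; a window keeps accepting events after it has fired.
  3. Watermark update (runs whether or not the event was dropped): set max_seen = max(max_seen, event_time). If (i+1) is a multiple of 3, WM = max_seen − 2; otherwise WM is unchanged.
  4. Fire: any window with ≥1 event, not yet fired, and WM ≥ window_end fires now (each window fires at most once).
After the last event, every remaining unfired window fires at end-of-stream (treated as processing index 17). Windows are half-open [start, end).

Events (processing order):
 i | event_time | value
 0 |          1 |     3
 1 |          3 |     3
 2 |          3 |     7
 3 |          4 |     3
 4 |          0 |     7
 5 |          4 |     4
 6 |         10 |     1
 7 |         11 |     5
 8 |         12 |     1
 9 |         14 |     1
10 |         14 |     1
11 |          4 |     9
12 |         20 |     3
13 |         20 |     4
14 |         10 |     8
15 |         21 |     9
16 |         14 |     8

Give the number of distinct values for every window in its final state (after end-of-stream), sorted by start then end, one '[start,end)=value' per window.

[0,10)=3 [10,20)=2 [20,27)=3

i=0 t=1 v=3: → [1,7); WM=−∞
i=1 t=3 v=3: → [1,9); WM=−∞
i=2 t=3 v=7: → [1,9); WM=1
i=3 t=4 v=3: → [1,10); WM=1
i=4 t=0 v=7: → [0,10); WM=1
i=5 t=4 v=4: → [0,10); WM=2
i=6 t=10 v=1: → [10,16); WM=2
i=7 t=11 v=5: → [10,17); WM=2
i=8 t=12 v=1: → [10,18); WM=10
i=9 t=14 v=1: → [10,20); WM=10
i=10 t=14 v=1: → [10,20); WM=10
i=11 t=4 v=9: DROP (t<10-1); WM=12
i=12 t=20 v=3: → [20,26); WM=12
i=13 t=20 v=4: → [20,26); WM=12
i=14 t=10 v=8: DROP (t<12-1); WM=18
i=15 t=21 v=9: → [20,27); WM=18
i=16 t=14 v=8: DROP (t<18-1); WM=18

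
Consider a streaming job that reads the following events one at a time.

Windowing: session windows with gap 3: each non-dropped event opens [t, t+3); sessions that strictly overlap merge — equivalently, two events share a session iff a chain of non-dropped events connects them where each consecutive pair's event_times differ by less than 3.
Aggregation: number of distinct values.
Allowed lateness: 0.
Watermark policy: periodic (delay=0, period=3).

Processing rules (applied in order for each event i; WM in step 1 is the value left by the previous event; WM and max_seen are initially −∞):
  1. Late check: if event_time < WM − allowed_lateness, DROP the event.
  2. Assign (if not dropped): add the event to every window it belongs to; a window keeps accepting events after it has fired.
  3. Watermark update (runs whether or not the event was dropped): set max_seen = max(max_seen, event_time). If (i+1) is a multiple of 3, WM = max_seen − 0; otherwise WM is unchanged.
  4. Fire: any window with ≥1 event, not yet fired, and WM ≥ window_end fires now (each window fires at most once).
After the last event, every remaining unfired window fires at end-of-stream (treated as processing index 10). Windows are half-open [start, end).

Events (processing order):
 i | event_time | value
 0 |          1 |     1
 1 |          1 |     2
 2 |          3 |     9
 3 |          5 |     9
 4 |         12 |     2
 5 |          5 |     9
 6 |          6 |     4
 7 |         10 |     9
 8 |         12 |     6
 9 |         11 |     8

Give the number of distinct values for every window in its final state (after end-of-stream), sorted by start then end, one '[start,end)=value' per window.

[1,8)=3 [12,15)=2

i=0 t=1 v=1: → [1,4); WM=−∞
i=1 t=1 v=2: → [1,4); WM=−∞
i=2 t=3 v=9: → [1,6); WM=3
i=3 t=5 v=9: → [1,8); WM=3
i=4 t=12 v=2: → [12,15); WM=3
i=5 t=5 v=9: → [1,8); WM=12
i=6 t=6 v=4: DROP (t<12-0); WM=12
i=7 t=10 v=9: DROP (t<12-0); WM=12
i=8 t=12 v=6: → [12,15); WM=12
i=9 t=11 v=8: DROP (t<12-0); WM=12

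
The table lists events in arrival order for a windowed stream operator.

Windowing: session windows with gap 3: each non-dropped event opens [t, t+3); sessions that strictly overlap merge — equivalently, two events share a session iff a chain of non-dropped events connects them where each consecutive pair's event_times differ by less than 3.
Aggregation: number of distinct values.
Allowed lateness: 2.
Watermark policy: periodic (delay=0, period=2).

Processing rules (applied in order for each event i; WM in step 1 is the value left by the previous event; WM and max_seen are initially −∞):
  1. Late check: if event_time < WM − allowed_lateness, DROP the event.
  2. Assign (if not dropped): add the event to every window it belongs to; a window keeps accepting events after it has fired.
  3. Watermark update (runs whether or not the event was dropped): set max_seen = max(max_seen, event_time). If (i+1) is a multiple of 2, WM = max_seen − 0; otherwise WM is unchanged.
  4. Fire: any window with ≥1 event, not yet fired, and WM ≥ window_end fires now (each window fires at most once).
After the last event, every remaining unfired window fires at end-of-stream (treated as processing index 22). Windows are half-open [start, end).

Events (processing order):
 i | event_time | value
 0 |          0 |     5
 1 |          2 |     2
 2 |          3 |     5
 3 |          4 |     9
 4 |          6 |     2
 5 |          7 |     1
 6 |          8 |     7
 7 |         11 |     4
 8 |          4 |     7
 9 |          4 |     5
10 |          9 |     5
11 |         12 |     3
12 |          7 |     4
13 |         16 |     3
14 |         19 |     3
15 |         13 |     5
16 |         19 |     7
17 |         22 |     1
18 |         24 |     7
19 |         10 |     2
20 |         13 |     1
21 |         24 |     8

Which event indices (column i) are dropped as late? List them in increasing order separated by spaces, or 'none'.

8 9 12 15 19 20

i=0 t=0 v=5: → [0,3); WM=−∞
i=1 t=2 v=2: → [0,5); WM=2
i=2 t=3 v=5: → [0,6); WM=2
i=3 t=4 v=9: → [0,7); WM=4
i=4 t=6 v=2: → [0,9); WM=4
i=5 t=7 v=1: → [0,10); WM=7
i=6 t=8 v=7: → [0,11); WM=7
i=7 t=11 v=4: → [11,14); WM=11
i=8 t=4 v=7: DROP (t<11-2); WM=11
i=9 t=4 v=5: DROP (t<11-2); WM=11
i=10 t=9 v=5: → [0,14); WM=11
i=11 t=12 v=3: → [0,15); WM=12
i=12 t=7 v=4: DROP (t<12-2); WM=12
i=13 t=16 v=3: → [16,19); WM=16
i=14 t=19 v=3: → [19,22); WM=16
i=15 t=13 v=5: DROP (t<16-2); WM=19
i=16 t=19 v=7: → [19,22); WM=19
i=17 t=22 v=1: → [22,25); WM=22
i=18 t=24 v=7: → [22,27); WM=22
i=19 t=10 v=2: DROP (t<22-2); WM=24
i=20 t=13 v=1: DROP (t<24-2); WM=24
i=21 t=24 v=8: → [22,27); WM=24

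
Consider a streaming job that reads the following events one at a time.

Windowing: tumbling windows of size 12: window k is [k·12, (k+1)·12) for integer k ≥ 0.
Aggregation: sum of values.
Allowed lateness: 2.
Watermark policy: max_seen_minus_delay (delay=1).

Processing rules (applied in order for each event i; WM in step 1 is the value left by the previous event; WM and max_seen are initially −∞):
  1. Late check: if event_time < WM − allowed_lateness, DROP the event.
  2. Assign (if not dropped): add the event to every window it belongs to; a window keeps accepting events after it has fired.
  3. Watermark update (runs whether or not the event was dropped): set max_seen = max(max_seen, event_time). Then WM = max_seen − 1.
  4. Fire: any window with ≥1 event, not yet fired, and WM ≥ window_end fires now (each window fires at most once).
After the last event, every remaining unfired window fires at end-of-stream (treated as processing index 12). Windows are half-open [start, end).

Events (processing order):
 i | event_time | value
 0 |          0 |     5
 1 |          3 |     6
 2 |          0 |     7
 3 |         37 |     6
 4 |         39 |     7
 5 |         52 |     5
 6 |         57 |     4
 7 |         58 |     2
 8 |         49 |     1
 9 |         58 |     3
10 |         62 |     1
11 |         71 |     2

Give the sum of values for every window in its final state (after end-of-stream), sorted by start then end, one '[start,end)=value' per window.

[0,12)=18 [36,48)=13 [48,60)=14 [60,72)=3

i=0 t=0 v=5: → [0,12); WM=-1
i=1 t=3 v=6: → [0,12); WM=2
i=2 t=0 v=7: → [0,12); WM=2
i=3 t=37 v=6: → [36,48); WM=36; [0,12) fires=18
i=4 t=39 v=7: → [36,48); WM=38
i=5 t=52 v=5: → [48,60); WM=51; [36,48) fires=13
i=6 t=57 v=4: → [48,60); WM=56
i=7 t=58 v=2: → [48,60); WM=57
i=8 t=49 v=1: DROP (t<57-2); WM=57
i=9 t=58 v=3: → [48,60); WM=57
i=10 t=62 v=1: → [60,72); WM=61; [48,60) fires=14
i=11 t=71 v=2: → [60,72); WM=70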